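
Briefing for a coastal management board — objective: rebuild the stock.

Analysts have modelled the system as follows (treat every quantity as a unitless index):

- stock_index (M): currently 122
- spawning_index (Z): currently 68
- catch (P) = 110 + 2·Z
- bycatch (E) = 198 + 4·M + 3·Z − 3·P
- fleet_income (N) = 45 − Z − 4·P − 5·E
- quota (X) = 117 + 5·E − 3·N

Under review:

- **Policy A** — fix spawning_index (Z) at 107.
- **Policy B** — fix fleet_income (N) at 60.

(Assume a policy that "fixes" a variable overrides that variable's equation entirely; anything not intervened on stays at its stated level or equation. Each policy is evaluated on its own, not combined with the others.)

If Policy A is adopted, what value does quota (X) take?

4891

Policy A (Z := 107):
  M = 122
  Z = 107
  P = 110 + 2·107 = 324
  E = 198 + 4·122 + 3·107 − 3·324 = 35
  N = 45 − 107 − 4·324 − 5·35 = -1533
  X = 117 + 5·35 − 3·(-1533) = 4891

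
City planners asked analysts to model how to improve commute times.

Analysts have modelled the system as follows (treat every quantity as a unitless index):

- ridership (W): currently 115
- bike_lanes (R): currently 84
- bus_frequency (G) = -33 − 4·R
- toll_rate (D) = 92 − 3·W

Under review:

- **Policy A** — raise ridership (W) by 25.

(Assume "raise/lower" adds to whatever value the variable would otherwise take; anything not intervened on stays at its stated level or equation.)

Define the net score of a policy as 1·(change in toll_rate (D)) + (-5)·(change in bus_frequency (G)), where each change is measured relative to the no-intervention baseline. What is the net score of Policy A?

-75

Baseline:
  W = 115
  R = 84
  G = -33 − 4·84 = -369
  D = 92 − 3·115 = -253
Policy A (W + 25):
  W = 115 + 25 = 140
  R = 84
  G = -33 − 4·84 = -369
  D = 92 − 3·140 = -328
ΔD = -328 − (-253) = -75; ΔG = -369 − (-369) = 0
Score = 1·(-75) + (-5)·0 = -75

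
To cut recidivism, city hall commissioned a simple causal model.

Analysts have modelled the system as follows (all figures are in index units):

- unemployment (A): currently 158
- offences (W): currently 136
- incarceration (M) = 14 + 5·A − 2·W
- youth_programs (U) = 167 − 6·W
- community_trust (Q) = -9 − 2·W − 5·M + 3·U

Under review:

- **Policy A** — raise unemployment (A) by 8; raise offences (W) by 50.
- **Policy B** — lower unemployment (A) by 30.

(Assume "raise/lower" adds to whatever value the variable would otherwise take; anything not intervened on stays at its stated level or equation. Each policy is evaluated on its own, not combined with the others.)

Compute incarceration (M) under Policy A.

Policy A (A + 8, W + 50):
  A = 158 + 8 = 166
  W = 136 + 50 = 186
  M = 14 + 5·166 − 2·186 = 472

472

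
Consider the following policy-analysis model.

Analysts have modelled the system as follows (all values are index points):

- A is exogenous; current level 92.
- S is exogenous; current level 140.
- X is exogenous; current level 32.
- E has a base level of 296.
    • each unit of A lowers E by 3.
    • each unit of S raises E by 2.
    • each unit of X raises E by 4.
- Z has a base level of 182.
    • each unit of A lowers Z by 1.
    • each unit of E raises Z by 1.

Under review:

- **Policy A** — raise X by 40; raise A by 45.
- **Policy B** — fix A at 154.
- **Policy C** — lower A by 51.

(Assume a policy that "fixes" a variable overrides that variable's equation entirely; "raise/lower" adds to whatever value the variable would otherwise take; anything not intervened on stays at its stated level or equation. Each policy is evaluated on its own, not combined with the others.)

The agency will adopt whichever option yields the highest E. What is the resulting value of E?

Policy A (X + 40, A + 45):
  A = 92 + 45 = 137
  S = 140
  X = 32 + 40 = 72
  E = 296 − 3·137 + 2·140 + 4·72 = 453
Policy B (A := 154):
  A = 154
  S = 140
  X = 32
  E = 296 − 3·154 + 2·140 + 4·32 = 242
Policy C (A − 51):
  A = 92 − 51 = 41
  S = 140
  X = 32
  E = 296 − 3·41 + 2·140 + 4·32 = 581
Comparing — Policy A: E=453, Policy B: E=242, Policy C: E=581. Highest is 581 (Policy C).

581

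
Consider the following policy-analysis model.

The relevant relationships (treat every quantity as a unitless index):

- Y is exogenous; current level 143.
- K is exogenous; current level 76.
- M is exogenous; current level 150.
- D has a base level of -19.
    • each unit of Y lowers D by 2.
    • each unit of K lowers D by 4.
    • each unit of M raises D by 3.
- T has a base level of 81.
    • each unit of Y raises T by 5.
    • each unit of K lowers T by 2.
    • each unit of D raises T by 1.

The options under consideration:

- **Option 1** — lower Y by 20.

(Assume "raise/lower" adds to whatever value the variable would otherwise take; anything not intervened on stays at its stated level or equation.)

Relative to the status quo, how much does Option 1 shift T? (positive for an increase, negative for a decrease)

Baseline:
  Y = 143
  K = 76
  M = 150
  D = -19 − 2·143 − 4·76 + 3·150 = -159
  T = 81 + 5·143 − 2·76 + (-159) = 485
Option 1 (Y − 20):
  Y = 143 − 20 = 123
  K = 76
  M = 150
  D = -19 − 2·123 − 4·76 + 3·150 = -119
  T = 81 + 5·123 − 2·76 + (-119) = 425
Change in T: 425 − 485 = -60

-60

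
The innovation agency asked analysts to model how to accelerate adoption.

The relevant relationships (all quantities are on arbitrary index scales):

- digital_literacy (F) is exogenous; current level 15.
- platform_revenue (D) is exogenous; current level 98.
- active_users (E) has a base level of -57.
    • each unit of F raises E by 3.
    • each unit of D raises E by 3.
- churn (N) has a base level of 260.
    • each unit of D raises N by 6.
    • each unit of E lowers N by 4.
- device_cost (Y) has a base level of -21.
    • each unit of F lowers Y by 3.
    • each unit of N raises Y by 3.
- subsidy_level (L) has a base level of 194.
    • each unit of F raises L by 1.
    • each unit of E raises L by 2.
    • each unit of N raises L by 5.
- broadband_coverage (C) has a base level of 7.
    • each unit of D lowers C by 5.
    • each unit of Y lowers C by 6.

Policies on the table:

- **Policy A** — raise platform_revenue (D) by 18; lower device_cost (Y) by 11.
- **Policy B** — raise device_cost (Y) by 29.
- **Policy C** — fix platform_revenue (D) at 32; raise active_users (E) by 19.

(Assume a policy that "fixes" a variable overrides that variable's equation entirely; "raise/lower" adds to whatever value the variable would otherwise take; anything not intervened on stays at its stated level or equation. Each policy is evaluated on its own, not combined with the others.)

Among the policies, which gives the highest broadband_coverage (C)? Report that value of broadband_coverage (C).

Policy A (D + 18, Y − 11):
  F = 15
  D = 98 + 18 = 116
  E = -57 + 3·15 + 3·116 = 336
  N = 260 + 6·116 − 4·336 = -388
  Y = -21 − 3·15 + 3·(-388) (−11 from intervention) = -1241
  C = 7 − 5·116 − 6·(-1241) = 6873
Policy B (Y + 29):
  F = 15
  D = 98
  E = -57 + 3·15 + 3·98 = 282
  N = 260 + 6·98 − 4·282 = -280
  Y = -21 − 3·15 + 3·(-280) (+29 from intervention) = -877
  C = 7 − 5·98 − 6·(-877) = 4779
Policy C (D := 32, E + 19):
  F = 15
  D = 32
  E = -57 + 3·15 + 3·32 (+19 from intervention) = 103
  N = 260 + 6·32 − 4·103 = 40
  Y = -21 − 3·15 + 3·40 = 54
  C = 7 − 5·32 − 6·54 = -477
Comparing — Policy A: C=6873, Policy B: C=4779, Policy C: C=-477. Highest is 6873 (Policy A).

6873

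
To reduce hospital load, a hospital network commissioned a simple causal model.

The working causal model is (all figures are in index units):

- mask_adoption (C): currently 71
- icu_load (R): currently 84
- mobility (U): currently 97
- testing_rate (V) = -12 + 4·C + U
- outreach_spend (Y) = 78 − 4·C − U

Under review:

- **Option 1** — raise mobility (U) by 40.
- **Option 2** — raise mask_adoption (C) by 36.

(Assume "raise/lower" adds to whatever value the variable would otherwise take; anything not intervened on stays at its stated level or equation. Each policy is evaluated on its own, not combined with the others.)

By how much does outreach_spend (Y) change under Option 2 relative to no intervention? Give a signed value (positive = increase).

-144

Baseline:
  C = 71
  U = 97
  Y = 78 − 4·71 − 97 = -303
Option 2 (C + 36):
  C = 71 + 36 = 107
  U = 97
  Y = 78 − 4·107 − 97 = -447
Change in Y: -447 − (-303) = -144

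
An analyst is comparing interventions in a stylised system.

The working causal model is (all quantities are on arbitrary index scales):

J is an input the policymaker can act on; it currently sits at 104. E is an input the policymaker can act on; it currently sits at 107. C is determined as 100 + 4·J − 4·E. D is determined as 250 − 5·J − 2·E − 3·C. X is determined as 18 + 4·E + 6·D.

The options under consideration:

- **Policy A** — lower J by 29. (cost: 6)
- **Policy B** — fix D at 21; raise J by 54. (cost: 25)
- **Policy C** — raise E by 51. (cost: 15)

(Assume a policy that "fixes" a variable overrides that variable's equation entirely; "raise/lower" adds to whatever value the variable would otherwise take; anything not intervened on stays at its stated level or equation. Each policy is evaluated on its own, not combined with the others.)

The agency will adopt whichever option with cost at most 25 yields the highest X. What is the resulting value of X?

572

Policy A (J − 29):
  J = 104 − 29 = 75
  E = 107
  C = 100 + 4·75 − 4·107 = -28
  D = 250 − 5·75 − 2·107 − 3·(-28) = -255
  X = 18 + 4·107 + 6·(-255) = -1084
Policy B (D := 21, J + 54):
  J = 104 + 54 = 158
  E = 107
  C = 100 + 4·158 − 4·107 = 304
  D = 21
  X = 18 + 4·107 + 6·21 = 572
Policy C (E + 51):
  J = 104
  E = 107 + 51 = 158
  C = 100 + 4·104 − 4·158 = -116
  D = 250 − 5·104 − 2·158 − 3·(-116) = -238
  X = 18 + 4·158 + 6·(-238) = -778
Comparing — Policy A: X=-1084, Policy B: X=572, Policy C: X=-778. Highest is 572 (Policy B).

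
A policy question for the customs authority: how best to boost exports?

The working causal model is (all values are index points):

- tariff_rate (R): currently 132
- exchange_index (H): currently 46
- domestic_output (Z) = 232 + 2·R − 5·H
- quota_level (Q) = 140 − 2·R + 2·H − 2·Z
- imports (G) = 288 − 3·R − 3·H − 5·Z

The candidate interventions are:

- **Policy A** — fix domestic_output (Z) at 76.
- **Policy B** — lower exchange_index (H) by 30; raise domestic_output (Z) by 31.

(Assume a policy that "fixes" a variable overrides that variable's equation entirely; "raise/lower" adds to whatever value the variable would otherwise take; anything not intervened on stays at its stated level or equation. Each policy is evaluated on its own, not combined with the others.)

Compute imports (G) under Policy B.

-2391

Policy B (H − 30, Z + 31):
  R = 132
  H = 46 − 30 = 16
  Z = 232 + 2·132 − 5·16 (+31 from intervention) = 447
  G = 288 − 3·132 − 3·16 − 5·447 = -2391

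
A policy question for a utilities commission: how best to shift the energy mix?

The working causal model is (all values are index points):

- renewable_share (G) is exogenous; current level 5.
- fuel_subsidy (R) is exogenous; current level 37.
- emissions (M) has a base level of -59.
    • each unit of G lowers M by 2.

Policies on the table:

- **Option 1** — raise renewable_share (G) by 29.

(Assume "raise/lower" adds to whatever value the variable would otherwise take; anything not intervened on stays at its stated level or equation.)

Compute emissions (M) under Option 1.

-127

Option 1 (G + 29):
  G = 5 + 29 = 34
  M = -59 − 2·34 = -127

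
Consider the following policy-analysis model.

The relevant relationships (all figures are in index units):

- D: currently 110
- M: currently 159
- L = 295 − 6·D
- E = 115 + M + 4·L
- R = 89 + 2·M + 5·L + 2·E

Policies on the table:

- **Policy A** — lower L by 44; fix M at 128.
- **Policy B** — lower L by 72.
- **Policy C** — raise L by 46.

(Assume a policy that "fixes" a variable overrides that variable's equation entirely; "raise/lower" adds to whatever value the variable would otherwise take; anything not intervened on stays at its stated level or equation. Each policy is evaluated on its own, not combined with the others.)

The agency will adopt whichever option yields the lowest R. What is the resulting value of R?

Policy A (L − 44, M := 128):
  D = 110
  M = 128
  L = 295 − 6·110 (−44 from intervention) = -409
  E = 115 + 128 + 4·(-409) = -1393
  R = 89 + 2·128 + 5·(-409) + 2·(-1393) = -4486
Policy B (L − 72):
  D = 110
  M = 159
  L = 295 − 6·110 (−72 from intervention) = -437
  E = 115 + 159 + 4·(-437) = -1474
  R = 89 + 2·159 + 5·(-437) + 2·(-1474) = -4726
Policy C (L + 46):
  D = 110
  M = 159
  L = 295 − 6·110 (+46 from intervention) = -319
  E = 115 + 159 + 4·(-319) = -1002
  R = 89 + 2·159 + 5·(-319) + 2·(-1002) = -3192
Comparing — Policy A: R=-4486, Policy B: R=-4726, Policy C: R=-3192. Lowest is -4726 (Policy B).

-4726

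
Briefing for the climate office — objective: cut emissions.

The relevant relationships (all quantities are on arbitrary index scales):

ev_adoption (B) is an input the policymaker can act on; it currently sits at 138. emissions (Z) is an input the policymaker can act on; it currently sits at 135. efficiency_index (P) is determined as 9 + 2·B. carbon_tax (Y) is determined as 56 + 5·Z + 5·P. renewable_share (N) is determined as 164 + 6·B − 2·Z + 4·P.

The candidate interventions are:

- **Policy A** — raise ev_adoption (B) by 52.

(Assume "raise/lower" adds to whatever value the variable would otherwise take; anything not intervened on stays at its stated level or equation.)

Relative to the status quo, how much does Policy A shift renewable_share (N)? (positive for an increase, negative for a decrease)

Baseline:
  B = 138
  Z = 135
  P = 9 + 2·138 = 285
  N = 164 + 6·138 − 2·135 + 4·285 = 1862
Policy A (B + 52):
  B = 138 + 52 = 190
  Z = 135
  P = 9 + 2·190 = 389
  N = 164 + 6·190 − 2·135 + 4·389 = 2590
Change in N: 2590 − 1862 = 728

728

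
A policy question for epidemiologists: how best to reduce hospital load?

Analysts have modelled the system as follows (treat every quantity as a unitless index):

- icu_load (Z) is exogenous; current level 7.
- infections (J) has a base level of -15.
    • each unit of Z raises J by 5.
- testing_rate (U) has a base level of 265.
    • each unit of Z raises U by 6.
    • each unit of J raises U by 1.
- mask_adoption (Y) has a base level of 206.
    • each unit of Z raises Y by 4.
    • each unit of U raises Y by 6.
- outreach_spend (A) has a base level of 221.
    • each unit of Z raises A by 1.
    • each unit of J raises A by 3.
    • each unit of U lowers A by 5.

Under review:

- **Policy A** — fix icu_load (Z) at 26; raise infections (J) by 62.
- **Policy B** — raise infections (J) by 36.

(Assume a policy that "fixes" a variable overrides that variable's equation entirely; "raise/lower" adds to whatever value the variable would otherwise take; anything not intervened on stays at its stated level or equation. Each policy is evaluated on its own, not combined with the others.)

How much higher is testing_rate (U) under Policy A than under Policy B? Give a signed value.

235

Policy A (Z := 26, J + 62):
  Z = 26
  J = -15 + 5·26 (+62 from intervention) = 177
  U = 265 + 6·26 + 177 = 598
Policy B (J + 36):
  Z = 7
  J = -15 + 5·7 (+36 from intervention) = 56
  U = 265 + 6·7 + 56 = 363
U: 598 − 363 = 235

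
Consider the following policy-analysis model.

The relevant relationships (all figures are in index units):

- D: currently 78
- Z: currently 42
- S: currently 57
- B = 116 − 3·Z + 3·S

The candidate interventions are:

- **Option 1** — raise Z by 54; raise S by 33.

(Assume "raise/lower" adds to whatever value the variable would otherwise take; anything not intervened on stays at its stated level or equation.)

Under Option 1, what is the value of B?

Option 1 (Z + 54, S + 33):
  Z = 42 + 54 = 96
  S = 57 + 33 = 90
  B = 116 − 3·96 + 3·90 = 98

98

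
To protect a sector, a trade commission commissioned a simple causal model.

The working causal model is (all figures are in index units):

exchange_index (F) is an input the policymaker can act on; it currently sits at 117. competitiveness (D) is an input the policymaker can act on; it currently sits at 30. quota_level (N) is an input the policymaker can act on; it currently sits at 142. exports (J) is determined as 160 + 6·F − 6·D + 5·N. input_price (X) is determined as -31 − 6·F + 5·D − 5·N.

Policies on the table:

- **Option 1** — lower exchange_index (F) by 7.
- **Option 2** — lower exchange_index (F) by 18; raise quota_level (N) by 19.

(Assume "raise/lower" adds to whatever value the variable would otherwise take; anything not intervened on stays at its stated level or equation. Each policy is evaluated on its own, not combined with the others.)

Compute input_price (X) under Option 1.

-1251

Option 1 (F − 7):
  F = 117 − 7 = 110
  D = 30
  N = 142
  X = -31 − 6·110 + 5·30 − 5·142 = -1251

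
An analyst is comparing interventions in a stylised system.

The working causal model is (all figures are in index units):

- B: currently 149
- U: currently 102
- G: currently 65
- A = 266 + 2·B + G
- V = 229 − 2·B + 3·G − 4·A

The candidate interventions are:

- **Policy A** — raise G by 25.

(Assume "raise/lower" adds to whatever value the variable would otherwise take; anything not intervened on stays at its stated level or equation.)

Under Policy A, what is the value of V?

-2415

Policy A (G + 25):
  B = 149
  G = 65 + 25 = 90
  A = 266 + 2·149 + 90 = 654
  V = 229 − 2·149 + 3·90 − 4·654 = -2415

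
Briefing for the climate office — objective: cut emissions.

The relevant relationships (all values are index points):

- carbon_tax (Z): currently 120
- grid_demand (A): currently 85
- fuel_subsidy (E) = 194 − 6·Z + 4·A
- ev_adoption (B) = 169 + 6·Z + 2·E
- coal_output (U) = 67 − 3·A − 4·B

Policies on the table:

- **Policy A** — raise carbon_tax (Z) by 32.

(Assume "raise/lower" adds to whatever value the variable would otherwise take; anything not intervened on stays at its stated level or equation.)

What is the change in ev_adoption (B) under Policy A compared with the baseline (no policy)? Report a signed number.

-192

Baseline:
  Z = 120
  A = 85
  E = 194 − 6·120 + 4·85 = -186
  B = 169 + 6·120 + 2·(-186) = 517
Policy A (Z + 32):
  Z = 120 + 32 = 152
  A = 85
  E = 194 − 6·152 + 4·85 = -378
  B = 169 + 6·152 + 2·(-378) = 325
Change in B: 325 − 517 = -192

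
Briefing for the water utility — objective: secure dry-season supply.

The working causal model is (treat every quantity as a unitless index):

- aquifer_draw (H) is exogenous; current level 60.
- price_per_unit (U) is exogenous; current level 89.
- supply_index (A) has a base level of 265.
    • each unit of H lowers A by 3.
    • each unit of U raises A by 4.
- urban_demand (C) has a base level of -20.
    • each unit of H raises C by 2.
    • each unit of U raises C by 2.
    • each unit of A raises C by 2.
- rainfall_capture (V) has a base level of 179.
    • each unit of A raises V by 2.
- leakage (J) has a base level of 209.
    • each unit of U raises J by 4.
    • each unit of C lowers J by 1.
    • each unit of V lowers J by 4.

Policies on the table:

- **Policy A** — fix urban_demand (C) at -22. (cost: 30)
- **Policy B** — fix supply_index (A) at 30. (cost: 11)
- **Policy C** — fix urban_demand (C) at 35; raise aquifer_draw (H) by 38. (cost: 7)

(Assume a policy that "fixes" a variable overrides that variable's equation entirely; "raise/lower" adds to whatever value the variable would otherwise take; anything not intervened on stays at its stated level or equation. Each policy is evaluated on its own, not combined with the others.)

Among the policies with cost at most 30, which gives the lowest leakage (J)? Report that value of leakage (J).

-3657

Policy A (C := -22):
  H = 60
  U = 89
  A = 265 − 3·60 + 4·89 = 441
  C = -22
  V = 179 + 2·441 = 1061
  J = 209 + 4·89 − (-22) − 4·1061 = -3657
Policy B (A := 30):
  H = 60
  U = 89
  A = 30
  C = -20 + 2·60 + 2·89 + 2·30 = 338
  V = 179 + 2·30 = 239
  J = 209 + 4·89 − 338 − 4·239 = -729
Policy C (C := 35, H + 38):
  H = 60 + 38 = 98
  U = 89
  A = 265 − 3·98 + 4·89 = 327
  C = 35
  V = 179 + 2·327 = 833
  J = 209 + 4·89 − 35 − 4·833 = -2802
Comparing — Policy A: J=-3657, Policy B: J=-729, Policy C: J=-2802. Lowest is -3657 (Policy A).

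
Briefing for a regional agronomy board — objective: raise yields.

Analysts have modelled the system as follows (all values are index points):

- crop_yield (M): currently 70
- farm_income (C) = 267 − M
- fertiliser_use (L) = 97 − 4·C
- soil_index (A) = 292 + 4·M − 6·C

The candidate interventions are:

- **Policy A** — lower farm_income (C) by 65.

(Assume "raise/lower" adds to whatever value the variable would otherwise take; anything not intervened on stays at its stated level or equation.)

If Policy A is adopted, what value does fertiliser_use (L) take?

Policy A (C − 65):
  M = 70
  C = 267 − 70 (−65 from intervention) = 132
  L = 97 − 4·132 = -431

-431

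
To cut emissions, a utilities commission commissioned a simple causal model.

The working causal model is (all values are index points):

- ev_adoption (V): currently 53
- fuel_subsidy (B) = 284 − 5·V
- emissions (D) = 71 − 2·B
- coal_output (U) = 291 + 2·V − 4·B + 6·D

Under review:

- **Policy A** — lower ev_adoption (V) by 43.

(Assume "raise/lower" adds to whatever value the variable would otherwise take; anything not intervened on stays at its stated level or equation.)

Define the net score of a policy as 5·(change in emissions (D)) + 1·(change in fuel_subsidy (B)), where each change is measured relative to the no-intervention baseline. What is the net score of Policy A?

Baseline:
  V = 53
  B = 284 − 5·53 = 19
  D = 71 − 2·19 = 33
Policy A (V − 43):
  V = 53 − 43 = 10
  B = 284 − 5·10 = 234
  D = 71 − 2·234 = -397
ΔD = -397 − 33 = -430; ΔB = 234 − 19 = 215
Score = 5·(-430) + 1·215 = -1935

-1935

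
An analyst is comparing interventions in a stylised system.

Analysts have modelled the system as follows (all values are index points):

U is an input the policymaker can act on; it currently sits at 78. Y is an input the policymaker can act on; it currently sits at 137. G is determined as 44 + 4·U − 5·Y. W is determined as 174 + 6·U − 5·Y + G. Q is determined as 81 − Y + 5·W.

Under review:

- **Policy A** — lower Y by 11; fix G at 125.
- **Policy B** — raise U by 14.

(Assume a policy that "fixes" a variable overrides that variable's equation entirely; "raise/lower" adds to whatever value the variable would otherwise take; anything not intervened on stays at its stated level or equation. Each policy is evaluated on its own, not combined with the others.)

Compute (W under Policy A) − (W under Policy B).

369

Policy A (Y − 11, G := 125):
  U = 78
  Y = 137 − 11 = 126
  G = 125
  W = 174 + 6·78 − 5·126 + 125 = 137
Policy B (U + 14):
  U = 78 + 14 = 92
  Y = 137
  G = 44 + 4·92 − 5·137 = -273
  W = 174 + 6·92 − 5·137 + (-273) = -232
W: 137 − (-232) = 369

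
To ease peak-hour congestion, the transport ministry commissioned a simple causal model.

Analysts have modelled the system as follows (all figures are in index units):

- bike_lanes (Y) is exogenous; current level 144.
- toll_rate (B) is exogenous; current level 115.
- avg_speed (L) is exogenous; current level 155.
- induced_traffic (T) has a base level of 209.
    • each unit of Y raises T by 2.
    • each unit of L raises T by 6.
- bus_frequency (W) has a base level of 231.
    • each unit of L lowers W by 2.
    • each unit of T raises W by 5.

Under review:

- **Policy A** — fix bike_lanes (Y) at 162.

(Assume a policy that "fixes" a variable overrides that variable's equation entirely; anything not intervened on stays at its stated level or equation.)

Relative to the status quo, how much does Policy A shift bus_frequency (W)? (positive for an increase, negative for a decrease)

180

Baseline:
  Y = 144
  L = 155
  T = 209 + 2·144 + 6·155 = 1427
  W = 231 − 2·155 + 5·1427 = 7056
Policy A (Y := 162):
  Y = 162
  L = 155
  T = 209 + 2·162 + 6·155 = 1463
  W = 231 − 2·155 + 5·1463 = 7236
Change in W: 7236 − 7056 = 180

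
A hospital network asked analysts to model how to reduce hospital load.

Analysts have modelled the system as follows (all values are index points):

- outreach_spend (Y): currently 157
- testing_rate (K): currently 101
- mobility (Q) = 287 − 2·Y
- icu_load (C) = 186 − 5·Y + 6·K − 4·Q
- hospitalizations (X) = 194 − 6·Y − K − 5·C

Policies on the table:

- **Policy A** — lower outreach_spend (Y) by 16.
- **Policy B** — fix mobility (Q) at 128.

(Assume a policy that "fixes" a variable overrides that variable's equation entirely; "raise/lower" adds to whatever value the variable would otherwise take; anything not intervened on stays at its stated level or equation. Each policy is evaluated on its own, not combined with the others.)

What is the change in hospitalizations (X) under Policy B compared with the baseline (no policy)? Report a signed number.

Baseline:
  Y = 157
  K = 101
  Q = 287 − 2·157 = -27
  C = 186 − 5·157 + 6·101 − 4·(-27) = 115
  X = 194 − 6·157 − 101 − 5·115 = -1424
Policy B (Q := 128):
  Y = 157
  K = 101
  Q = 128
  C = 186 − 5·157 + 6·101 − 4·128 = -505
  X = 194 − 6·157 − 101 − 5·(-505) = 1676
Change in X: 1676 − (-1424) = 3100

3100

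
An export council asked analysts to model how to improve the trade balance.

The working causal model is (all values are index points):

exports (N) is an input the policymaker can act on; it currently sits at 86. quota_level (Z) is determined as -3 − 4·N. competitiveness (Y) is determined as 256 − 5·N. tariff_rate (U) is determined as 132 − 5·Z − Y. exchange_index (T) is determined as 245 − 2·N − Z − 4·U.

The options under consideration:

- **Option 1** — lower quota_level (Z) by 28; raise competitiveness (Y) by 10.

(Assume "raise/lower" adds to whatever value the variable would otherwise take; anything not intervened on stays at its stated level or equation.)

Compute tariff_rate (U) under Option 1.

2171

Option 1 (Z − 28, Y + 10):
  N = 86
  Z = -3 − 4·86 (−28 from intervention) = -375
  Y = 256 − 5·86 (+10 from intervention) = -164
  U = 132 − 5·(-375) − (-164) = 2171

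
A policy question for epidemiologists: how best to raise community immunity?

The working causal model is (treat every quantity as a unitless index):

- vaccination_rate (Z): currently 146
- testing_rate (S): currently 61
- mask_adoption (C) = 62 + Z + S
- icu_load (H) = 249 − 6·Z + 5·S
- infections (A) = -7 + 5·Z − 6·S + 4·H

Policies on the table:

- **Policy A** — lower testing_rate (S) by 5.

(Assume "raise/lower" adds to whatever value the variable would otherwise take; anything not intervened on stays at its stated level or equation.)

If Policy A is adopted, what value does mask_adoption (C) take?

Policy A (S − 5):
  Z = 146
  S = 61 − 5 = 56
  C = 62 + 146 + 56 = 264

264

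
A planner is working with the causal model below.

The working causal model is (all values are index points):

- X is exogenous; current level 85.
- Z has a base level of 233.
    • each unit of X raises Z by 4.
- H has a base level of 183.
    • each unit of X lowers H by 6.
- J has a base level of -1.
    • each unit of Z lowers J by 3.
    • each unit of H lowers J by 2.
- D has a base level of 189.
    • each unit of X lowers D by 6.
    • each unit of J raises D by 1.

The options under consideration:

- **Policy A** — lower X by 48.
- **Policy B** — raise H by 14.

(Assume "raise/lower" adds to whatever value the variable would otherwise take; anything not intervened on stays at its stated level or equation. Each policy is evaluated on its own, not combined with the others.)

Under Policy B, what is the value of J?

Policy B (H + 14):
  X = 85
  Z = 233 + 4·85 = 573
  H = 183 − 6·85 (+14 from intervention) = -313
  J = -1 − 3·573 − 2·(-313) = -1094

-1094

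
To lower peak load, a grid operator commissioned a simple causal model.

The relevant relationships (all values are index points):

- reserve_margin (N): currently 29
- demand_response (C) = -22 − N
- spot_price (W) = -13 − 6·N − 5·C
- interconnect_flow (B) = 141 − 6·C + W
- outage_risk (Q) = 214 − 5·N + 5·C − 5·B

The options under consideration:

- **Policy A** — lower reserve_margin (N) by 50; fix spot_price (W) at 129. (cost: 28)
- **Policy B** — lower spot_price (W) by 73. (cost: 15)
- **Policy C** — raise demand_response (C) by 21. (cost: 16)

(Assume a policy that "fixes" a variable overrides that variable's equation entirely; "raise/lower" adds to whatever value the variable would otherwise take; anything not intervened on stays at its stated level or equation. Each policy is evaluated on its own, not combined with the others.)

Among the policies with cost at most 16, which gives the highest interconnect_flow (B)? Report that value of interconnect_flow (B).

442

Policy B (W − 73):
  N = 29
  C = -22 − 29 = -51
  W = -13 − 6·29 − 5·(-51) (−73 from intervention) = -5
  B = 141 − 6·(-51) + (-5) = 442
Policy C (C + 21):
  N = 29
  C = -22 − 29 (+21 from intervention) = -30
  W = -13 − 6·29 − 5·(-30) = -37
  B = 141 − 6·(-30) + (-37) = 284
Comparing — Policy B: B=442, Policy C: B=284. Highest is 442 (Policy B).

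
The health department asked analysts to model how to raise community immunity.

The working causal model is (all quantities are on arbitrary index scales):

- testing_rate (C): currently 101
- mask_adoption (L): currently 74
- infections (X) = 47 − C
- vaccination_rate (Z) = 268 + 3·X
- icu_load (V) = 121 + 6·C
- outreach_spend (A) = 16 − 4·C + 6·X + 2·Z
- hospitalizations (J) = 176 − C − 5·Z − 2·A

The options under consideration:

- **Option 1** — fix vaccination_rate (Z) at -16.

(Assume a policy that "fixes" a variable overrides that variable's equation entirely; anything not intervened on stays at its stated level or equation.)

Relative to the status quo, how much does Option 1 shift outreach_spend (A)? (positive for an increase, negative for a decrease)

-244

Baseline:
  C = 101
  X = 47 − 101 = -54
  Z = 268 + 3·(-54) = 106
  A = 16 − 4·101 + 6·(-54) + 2·106 = -500
Option 1 (Z := -16):
  C = 101
  X = 47 − 101 = -54
  Z = -16
  A = 16 − 4·101 + 6·(-54) + 2·(-16) = -744
Change in A: -744 − (-500) = -244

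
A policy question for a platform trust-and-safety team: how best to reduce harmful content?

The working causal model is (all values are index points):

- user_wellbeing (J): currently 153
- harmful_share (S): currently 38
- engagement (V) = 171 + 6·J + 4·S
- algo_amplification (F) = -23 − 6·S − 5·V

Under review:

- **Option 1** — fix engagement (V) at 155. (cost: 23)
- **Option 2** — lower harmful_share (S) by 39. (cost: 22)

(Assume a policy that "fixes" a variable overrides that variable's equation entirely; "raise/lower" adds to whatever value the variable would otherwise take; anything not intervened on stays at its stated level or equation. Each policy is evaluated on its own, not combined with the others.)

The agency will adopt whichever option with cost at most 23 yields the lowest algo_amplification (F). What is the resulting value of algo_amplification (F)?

Option 1 (V := 155):
  J = 153
  S = 38
  V = 155
  F = -23 − 6·38 − 5·155 = -1026
Option 2 (S − 39):
  J = 153
  S = 38 − 39 = -1
  V = 171 + 6·153 + 4·(-1) = 1085
  F = -23 − 6·(-1) − 5·1085 = -5442
Comparing — Option 1: F=-1026, Option 2: F=-5442. Lowest is -5442 (Option 2).

-5442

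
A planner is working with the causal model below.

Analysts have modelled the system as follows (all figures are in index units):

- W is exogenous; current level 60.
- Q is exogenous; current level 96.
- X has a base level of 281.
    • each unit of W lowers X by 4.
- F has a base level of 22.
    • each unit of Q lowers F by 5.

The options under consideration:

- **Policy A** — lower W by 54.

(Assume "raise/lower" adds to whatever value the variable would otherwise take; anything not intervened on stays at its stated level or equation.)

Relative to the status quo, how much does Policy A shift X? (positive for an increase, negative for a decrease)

216

Baseline:
  W = 60
  X = 281 − 4·60 = 41
Policy A (W − 54):
  W = 60 − 54 = 6
  X = 281 − 4·6 = 257
Change in X: 257 − 41 = 216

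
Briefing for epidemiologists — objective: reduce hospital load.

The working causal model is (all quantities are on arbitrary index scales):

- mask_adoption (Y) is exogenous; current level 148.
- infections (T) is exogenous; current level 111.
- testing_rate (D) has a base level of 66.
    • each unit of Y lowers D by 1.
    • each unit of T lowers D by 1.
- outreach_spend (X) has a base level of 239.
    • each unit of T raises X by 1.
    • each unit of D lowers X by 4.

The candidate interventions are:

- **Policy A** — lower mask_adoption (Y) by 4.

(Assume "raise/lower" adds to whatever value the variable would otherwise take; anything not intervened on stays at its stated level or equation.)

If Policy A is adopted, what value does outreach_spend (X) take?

1106

Policy A (Y − 4):
  Y = 148 − 4 = 144
  T = 111
  D = 66 − 144 − 111 = -189
  X = 239 + 111 − 4·(-189) = 1106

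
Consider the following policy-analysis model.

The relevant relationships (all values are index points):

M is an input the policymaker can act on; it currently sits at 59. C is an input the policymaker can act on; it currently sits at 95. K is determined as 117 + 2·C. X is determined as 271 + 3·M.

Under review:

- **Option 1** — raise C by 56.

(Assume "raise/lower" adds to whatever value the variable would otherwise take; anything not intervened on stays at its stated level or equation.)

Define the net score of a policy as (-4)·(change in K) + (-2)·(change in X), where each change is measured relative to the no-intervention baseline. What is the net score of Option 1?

Baseline:
  M = 59
  C = 95
  K = 117 + 2·95 = 307
  X = 271 + 3·59 = 448
Option 1 (C + 56):
  M = 59
  C = 95 + 56 = 151
  K = 117 + 2·151 = 419
  X = 271 + 3·59 = 448
ΔK = 419 − 307 = 112; ΔX = 448 − 448 = 0
Score = (-4)·112 + (-2)·0 = -448

-448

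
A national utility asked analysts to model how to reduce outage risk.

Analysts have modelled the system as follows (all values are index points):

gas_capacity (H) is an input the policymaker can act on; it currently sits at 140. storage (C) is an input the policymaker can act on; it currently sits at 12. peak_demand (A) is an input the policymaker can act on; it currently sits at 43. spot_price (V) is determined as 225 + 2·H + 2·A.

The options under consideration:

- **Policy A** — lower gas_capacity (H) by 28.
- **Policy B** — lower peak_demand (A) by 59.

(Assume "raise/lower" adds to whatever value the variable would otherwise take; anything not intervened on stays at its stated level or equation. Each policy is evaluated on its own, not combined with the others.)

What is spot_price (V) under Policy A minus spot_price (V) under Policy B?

62

Policy A (H − 28):
  H = 140 − 28 = 112
  A = 43
  V = 225 + 2·112 + 2·43 = 535
Policy B (A − 59):
  H = 140
  A = 43 − 59 = -16
  V = 225 + 2·140 + 2·(-16) = 473
V: 535 − 473 = 62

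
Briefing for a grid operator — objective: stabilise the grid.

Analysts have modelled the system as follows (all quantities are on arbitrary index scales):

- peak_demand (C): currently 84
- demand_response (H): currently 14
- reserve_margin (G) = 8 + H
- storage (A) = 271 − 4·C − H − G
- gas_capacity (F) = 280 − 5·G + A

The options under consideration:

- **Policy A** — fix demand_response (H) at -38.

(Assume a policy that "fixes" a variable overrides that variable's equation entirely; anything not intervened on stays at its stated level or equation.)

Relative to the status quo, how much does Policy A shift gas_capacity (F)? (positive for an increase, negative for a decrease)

Baseline:
  C = 84
  H = 14
  G = 8 + 14 = 22
  A = 271 − 4·84 − 14 − 22 = -101
  F = 280 − 5·22 + (-101) = 69
Policy A (H := -38):
  C = 84
  H = -38
  G = 8 + (-38) = -30
  A = 271 − 4·84 − (-38) − (-30) = 3
  F = 280 − 5·(-30) + 3 = 433
Change in F: 433 − 69 = 364

364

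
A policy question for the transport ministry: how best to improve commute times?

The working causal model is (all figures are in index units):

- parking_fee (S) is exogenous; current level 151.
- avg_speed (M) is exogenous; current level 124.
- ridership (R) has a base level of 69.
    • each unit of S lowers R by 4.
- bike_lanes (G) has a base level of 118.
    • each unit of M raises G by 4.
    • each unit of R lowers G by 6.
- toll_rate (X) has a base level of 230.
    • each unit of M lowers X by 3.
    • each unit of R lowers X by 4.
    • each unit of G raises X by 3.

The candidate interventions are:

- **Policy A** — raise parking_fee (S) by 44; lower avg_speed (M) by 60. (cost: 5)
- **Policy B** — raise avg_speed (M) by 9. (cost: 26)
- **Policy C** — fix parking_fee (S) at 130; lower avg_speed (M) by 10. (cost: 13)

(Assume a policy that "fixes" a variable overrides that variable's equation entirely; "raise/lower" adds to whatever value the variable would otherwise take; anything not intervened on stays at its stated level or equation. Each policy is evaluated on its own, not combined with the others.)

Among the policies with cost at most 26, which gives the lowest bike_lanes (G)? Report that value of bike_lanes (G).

Policy A (S + 44, M − 60):
  S = 151 + 44 = 195
  M = 124 − 60 = 64
  R = 69 − 4·195 = -711
  G = 118 + 4·64 − 6·(-711) = 4640
Policy B (M + 9):
  S = 151
  M = 124 + 9 = 133
  R = 69 − 4·151 = -535
  G = 118 + 4·133 − 6·(-535) = 3860
Policy C (S := 130, M − 10):
  S = 130
  M = 124 − 10 = 114
  R = 69 − 4·130 = -451
  G = 118 + 4·114 − 6·(-451) = 3280
Comparing — Policy A: G=4640, Policy B: G=3860, Policy C: G=3280. Lowest is 3280 (Policy C).

3280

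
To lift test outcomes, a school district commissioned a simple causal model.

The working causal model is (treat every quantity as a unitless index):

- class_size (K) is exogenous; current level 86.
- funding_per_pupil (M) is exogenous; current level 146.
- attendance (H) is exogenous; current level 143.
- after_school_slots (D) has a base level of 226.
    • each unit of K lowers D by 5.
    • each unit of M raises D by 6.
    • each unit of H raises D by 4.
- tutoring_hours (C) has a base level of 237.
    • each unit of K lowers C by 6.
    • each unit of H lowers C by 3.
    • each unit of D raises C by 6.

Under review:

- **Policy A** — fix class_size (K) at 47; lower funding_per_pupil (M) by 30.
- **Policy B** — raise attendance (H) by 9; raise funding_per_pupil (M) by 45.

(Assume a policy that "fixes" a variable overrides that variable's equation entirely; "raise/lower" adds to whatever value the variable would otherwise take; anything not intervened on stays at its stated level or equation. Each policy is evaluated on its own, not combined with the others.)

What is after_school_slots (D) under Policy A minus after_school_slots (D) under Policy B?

Policy A (K := 47, M − 30):
  K = 47
  M = 146 − 30 = 116
  H = 143
  D = 226 − 5·47 + 6·116 + 4·143 = 1259
Policy B (H + 9, M + 45):
  K = 86
  M = 146 + 45 = 191
  H = 143 + 9 = 152
  D = 226 − 5·86 + 6·191 + 4·152 = 1550
D: 1259 − 1550 = -291

-291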